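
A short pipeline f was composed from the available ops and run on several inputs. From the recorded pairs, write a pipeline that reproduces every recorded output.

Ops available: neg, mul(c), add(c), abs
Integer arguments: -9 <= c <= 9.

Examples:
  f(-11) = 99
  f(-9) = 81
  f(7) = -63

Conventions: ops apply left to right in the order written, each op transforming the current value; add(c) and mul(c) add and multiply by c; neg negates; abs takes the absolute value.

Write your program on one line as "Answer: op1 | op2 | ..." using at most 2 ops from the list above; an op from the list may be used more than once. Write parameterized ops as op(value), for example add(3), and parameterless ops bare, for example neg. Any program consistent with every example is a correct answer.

mul(3) | mul(-3)

Check, running the answer program on each example:
  -11 -> -33 -> 99
  -9 -> -27 -> 81
  7 -> 21 -> -63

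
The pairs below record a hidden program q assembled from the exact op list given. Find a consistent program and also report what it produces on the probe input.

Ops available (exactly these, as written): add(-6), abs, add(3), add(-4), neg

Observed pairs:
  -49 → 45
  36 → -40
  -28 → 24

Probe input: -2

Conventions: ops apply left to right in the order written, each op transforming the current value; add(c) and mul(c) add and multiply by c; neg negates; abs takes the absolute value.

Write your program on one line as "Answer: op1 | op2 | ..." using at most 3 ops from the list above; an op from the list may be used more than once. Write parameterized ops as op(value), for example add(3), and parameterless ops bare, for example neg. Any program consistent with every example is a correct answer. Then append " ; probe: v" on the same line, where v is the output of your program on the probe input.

neg | add(-4) ; probe: -2

Check, running the answer program on each example:
  -49 -> 49 -> 45
  36 -> -36 -> -40
  -28 -> 28 -> 24
  probe: -2 -> 2 -> -2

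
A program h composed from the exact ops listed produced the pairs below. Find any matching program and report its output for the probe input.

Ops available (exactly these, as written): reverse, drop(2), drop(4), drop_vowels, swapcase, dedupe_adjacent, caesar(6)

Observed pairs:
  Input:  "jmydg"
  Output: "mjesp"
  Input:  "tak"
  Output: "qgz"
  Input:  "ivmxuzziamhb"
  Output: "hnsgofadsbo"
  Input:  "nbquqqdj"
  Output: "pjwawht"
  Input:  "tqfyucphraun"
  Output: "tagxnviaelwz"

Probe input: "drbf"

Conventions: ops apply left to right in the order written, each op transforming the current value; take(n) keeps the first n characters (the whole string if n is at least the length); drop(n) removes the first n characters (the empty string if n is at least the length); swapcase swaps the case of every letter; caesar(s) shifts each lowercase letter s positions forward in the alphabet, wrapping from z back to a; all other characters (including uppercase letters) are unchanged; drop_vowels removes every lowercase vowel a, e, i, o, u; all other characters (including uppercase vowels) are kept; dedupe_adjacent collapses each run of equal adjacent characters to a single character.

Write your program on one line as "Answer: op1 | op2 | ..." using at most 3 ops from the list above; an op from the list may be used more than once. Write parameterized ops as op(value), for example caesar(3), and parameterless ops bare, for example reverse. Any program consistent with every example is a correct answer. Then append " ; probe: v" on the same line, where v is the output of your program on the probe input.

reverse | dedupe_adjacent | caesar(6) ; probe: "lhxj"

Check, running the answer program on each example:
  "jmydg" -> "gdymj" -> "gdymj" -> "mjesp"
  "tak" -> "kat" -> "kat" -> "qgz"
  "ivmxuzziamhb" -> "bhmaizzuxmvi" -> "bhmaizuxmvi" -> "hnsgofadsbo"
  "nbquqqdj" -> "jdqquqbn" -> "jdquqbn" -> "pjwawht"
  "tqfyucphraun" -> "nuarhpcuyfqt" -> "nuarhpcuyfqt" -> "tagxnviaelwz"
  probe: "drbf" -> "fbrd" -> "fbrd" -> "lhxj"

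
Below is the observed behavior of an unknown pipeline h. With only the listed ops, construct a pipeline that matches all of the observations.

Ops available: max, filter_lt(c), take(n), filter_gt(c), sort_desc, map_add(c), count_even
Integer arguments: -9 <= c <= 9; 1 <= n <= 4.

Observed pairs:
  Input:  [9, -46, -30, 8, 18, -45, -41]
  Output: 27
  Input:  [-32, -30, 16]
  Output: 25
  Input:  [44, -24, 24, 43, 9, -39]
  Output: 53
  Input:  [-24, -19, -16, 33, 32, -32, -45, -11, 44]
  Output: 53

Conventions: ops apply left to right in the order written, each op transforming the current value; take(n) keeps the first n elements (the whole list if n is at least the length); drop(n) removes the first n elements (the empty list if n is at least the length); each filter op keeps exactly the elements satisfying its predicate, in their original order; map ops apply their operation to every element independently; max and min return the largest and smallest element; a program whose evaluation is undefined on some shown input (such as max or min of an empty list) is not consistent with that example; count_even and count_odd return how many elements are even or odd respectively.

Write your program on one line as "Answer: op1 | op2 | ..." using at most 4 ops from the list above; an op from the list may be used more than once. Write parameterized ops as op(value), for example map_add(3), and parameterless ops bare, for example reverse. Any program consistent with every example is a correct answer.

filter_gt(8) | map_add(9) | max

Check, running the answer program on each example:
  [9, -46, -30, 8, 18, -45, -41] -> [9, 18] -> [18, 27] -> 27
  [-32, -30, 16] -> [16] -> [25] -> 25
  [44, -24, 24, 43, 9, -39] -> [44, 24, 43, 9] -> [53, 33, 52, 18] -> 53
  [-24, -19, -16, 33, 32, -32, -45, -11, 44] -> [33, 32, 44] -> [42, 41, 53] -> 53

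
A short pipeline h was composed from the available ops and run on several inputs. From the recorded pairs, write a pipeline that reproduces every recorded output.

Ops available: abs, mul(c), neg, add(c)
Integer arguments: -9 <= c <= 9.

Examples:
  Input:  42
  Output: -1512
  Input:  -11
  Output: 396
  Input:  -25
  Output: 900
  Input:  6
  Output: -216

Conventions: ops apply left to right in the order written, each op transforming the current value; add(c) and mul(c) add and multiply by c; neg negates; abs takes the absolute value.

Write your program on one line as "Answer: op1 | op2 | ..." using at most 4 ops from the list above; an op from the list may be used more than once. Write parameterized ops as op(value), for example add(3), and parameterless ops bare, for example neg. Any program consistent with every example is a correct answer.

mul(9) | mul(4) | neg

Check, running the answer program on each example:
  42 -> 378 -> 1512 -> -1512
  -11 -> -99 -> -396 -> 396
  -25 -> -225 -> -900 -> 900
  6 -> 54 -> 216 -> -216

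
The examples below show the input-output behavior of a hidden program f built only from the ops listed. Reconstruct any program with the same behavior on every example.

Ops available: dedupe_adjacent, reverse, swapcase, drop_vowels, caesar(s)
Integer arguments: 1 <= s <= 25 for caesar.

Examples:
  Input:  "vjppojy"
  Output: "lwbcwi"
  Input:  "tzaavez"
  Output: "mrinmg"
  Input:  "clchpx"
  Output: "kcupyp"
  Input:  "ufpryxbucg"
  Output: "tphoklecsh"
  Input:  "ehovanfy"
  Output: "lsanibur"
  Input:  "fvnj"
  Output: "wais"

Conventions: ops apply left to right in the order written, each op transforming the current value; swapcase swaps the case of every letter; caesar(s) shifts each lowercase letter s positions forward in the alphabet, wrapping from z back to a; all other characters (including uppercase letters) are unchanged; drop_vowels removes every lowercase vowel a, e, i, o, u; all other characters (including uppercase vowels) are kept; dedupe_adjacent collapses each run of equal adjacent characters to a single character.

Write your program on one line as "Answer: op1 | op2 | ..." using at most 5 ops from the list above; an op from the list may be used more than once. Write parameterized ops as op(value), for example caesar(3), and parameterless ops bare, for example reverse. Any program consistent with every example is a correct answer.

caesar(4) | reverse | caesar(20) | dedupe_adjacent | caesar(15)

Check, running the answer program on each example:
  "vjppojy" -> "znttsnc" -> "cnsttnz" -> "whmnnht" -> "whmnht" -> "lwbcwi"
  "tzaavez" -> "xdeezid" -> "dizeedx" -> "xctyyxr" -> "xctyxr" -> "mrinmg"
  "clchpx" -> "gpgltb" -> "btlgpg" -> "vnfaja" -> "vnfaja" -> "kcupyp"
  "ufpryxbucg" -> "yjtvcbfygk" -> "kgyfbcvtjy" -> "easzvwpnds" -> "easzvwpnds" -> "tphoklecsh"
  "ehovanfy" -> "ilszerjc" -> "cjrezsli" -> "wdlytmfc" -> "wdlytmfc" -> "lsanibur"
  "fvnj" -> "jzrn" -> "nrzj" -> "hltd" -> "hltd" -> "wais"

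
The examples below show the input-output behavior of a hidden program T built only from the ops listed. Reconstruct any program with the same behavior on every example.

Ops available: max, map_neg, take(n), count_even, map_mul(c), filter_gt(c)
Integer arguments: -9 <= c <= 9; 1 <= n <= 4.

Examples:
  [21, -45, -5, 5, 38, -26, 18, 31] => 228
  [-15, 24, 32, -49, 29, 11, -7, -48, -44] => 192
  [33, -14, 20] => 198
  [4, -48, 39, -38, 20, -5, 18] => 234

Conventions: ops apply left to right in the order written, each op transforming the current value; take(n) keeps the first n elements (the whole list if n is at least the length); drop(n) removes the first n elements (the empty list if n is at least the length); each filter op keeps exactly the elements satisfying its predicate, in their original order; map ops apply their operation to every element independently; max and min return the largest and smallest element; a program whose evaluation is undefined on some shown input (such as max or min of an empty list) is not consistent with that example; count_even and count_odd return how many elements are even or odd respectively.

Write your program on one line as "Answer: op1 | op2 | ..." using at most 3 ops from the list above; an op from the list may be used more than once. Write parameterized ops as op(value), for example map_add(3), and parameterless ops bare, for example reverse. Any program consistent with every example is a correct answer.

filter_gt(3) | map_mul(6) | max

Check, running the answer program on each example:
  [21, -45, -5, 5, 38, -26, 18, 31] -> [21, 5, 38, 18, 31] -> [126, 30, 228, 108, 186] -> 228
  [-15, 24, 32, -49, 29, 11, -7, -48, -44] -> [24, 32, 29, 11] -> [144, 192, 174, 66] -> 192
  [33, -14, 20] -> [33, 20] -> [198, 120] -> 198
  [4, -48, 39, -38, 20, -5, 18] -> [4, 39, 20, 18] -> [24, 234, 120, 108] -> 234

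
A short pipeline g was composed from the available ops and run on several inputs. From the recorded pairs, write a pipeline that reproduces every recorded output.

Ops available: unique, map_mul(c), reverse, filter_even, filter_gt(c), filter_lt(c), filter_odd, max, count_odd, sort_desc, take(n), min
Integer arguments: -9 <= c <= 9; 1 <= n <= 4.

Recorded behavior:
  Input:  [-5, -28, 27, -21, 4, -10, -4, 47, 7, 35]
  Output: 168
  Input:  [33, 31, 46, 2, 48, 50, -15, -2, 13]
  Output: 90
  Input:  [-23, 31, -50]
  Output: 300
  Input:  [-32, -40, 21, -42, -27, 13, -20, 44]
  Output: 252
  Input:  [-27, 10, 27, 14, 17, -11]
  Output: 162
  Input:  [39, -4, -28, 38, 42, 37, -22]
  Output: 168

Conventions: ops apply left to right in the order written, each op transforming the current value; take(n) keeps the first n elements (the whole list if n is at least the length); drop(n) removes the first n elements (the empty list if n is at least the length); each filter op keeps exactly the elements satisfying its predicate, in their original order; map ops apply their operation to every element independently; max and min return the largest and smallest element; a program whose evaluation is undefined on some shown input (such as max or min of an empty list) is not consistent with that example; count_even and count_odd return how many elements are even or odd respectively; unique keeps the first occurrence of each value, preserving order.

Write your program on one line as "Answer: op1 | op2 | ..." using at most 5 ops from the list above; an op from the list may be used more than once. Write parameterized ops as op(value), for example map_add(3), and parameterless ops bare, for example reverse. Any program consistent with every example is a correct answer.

reverse | filter_lt(8) | map_mul(-6) | max

Check, running the answer program on each example:
  [-5, -28, 27, -21, 4, -10, -4, 47, 7, 35] -> [35, 7, 47, -4, -10, 4, -21, 27, -28, -5] -> [7, -4, -10, 4, -21, -28, -5] -> [-42, 24, 60, -24, 126, 168, 30] -> 168
  [33, 31, 46, 2, 48, 50, -15, -2, 13] -> [13, -2, -15, 50, 48, 2, 46, 31, 33] -> [-2, -15, 2] -> [12, 90, -12] -> 90
  [-23, 31, -50] -> [-50, 31, -23] -> [-50, -23] -> [300, 138] -> 300
  [-32, -40, 21, -42, -27, 13, -20, 44] -> [44, -20, 13, -27, -42, 21, -40, -32] -> [-20, -27, -42, -40, -32] -> [120, 162, 252, 240, 192] -> 252
  [-27, 10, 27, 14, 17, -11] -> [-11, 17, 14, 27, 10, -27] -> [-11, -27] -> [66, 162] -> 162
  [39, -4, -28, 38, 42, 37, -22] -> [-22, 37, 42, 38, -28, -4, 39] -> [-22, -28, -4] -> [132, 168, 24] -> 168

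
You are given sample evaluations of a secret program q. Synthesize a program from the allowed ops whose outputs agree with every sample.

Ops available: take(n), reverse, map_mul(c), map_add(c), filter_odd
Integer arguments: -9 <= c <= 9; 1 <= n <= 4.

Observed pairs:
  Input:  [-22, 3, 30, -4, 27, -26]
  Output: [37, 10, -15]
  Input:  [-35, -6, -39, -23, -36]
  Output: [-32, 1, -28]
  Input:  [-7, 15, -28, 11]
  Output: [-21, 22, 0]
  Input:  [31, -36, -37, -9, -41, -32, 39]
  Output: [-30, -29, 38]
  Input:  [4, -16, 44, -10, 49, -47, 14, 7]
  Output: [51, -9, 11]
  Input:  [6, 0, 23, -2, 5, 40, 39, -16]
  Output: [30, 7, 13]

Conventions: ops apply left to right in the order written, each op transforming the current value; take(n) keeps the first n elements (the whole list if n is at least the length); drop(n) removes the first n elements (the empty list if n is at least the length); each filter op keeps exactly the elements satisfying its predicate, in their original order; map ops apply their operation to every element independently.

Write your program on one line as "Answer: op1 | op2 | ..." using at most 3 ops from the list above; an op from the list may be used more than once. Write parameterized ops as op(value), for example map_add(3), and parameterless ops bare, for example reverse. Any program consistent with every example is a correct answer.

take(3) | reverse | map_add(7)

Check, running the answer program on each example:
  [-22, 3, 30, -4, 27, -26] -> [-22, 3, 30] -> [30, 3, -22] -> [37, 10, -15]
  [-35, -6, -39, -23, -36] -> [-35, -6, -39] -> [-39, -6, -35] -> [-32, 1, -28]
  [-7, 15, -28, 11] -> [-7, 15, -28] -> [-28, 15, -7] -> [-21, 22, 0]
  [31, -36, -37, -9, -41, -32, 39] -> [31, -36, -37] -> [-37, -36, 31] -> [-30, -29, 38]
  [4, -16, 44, -10, 49, -47, 14, 7] -> [4, -16, 44] -> [44, -16, 4] -> [51, -9, 11]
  [6, 0, 23, -2, 5, 40, 39, -16] -> [6, 0, 23] -> [23, 0, 6] -> [30, 7, 13]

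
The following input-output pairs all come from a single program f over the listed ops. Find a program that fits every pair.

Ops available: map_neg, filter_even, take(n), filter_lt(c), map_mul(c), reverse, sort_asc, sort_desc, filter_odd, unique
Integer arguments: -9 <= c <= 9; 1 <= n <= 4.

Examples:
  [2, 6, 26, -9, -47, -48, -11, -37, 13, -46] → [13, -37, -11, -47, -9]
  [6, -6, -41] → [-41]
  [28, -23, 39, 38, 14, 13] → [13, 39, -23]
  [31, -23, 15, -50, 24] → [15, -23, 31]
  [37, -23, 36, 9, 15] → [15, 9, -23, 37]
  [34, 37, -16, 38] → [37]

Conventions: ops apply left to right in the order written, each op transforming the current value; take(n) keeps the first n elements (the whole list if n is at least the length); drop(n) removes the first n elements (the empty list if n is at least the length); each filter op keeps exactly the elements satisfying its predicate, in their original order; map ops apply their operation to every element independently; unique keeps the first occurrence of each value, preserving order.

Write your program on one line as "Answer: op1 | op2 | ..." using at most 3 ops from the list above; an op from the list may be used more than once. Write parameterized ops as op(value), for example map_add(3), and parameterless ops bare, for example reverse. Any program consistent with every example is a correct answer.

filter_odd | reverse

Check, running the answer program on each example:
  [2, 6, 26, -9, -47, -48, -11, -37, 13, -46] -> [-9, -47, -11, -37, 13] -> [13, -37, -11, -47, -9]
  [6, -6, -41] -> [-41] -> [-41]
  [28, -23, 39, 38, 14, 13] -> [-23, 39, 13] -> [13, 39, -23]
  [31, -23, 15, -50, 24] -> [31, -23, 15] -> [15, -23, 31]
  [37, -23, 36, 9, 15] -> [37, -23, 9, 15] -> [15, 9, -23, 37]
  [34, 37, -16, 38] -> [37] -> [37]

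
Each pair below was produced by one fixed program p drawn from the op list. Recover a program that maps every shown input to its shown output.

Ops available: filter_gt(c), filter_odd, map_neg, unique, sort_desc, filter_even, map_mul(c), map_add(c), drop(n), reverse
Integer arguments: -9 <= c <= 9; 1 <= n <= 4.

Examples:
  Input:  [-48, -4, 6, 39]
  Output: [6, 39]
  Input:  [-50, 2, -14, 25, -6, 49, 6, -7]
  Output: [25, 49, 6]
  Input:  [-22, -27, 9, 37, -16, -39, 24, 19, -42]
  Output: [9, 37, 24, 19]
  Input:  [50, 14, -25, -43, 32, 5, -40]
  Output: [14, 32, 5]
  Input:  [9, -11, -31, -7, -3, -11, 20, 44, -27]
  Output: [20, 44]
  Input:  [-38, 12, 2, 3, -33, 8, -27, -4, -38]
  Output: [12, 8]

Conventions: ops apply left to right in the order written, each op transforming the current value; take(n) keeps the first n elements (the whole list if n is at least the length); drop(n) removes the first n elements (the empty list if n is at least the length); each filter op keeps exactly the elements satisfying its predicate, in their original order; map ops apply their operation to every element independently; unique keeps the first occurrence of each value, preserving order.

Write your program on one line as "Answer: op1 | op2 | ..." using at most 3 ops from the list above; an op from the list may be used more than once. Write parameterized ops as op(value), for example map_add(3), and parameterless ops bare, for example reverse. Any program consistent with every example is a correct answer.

drop(1) | filter_gt(4)

Check, running the answer program on each example:
  [-48, -4, 6, 39] -> [-4, 6, 39] -> [6, 39]
  [-50, 2, -14, 25, -6, 49, 6, -7] -> [2, -14, 25, -6, 49, 6, -7] -> [25, 49, 6]
  [-22, -27, 9, 37, -16, -39, 24, 19, -42] -> [-27, 9, 37, -16, -39, 24, 19, -42] -> [9, 37, 24, 19]
  [50, 14, -25, -43, 32, 5, -40] -> [14, -25, -43, 32, 5, -40] -> [14, 32, 5]
  [9, -11, -31, -7, -3, -11, 20, 44, -27] -> [-11, -31, -7, -3, -11, 20, 44, -27] -> [20, 44]
  [-38, 12, 2, 3, -33, 8, -27, -4, -38] -> [12, 2, 3, -33, 8, -27, -4, -38] -> [12, 8]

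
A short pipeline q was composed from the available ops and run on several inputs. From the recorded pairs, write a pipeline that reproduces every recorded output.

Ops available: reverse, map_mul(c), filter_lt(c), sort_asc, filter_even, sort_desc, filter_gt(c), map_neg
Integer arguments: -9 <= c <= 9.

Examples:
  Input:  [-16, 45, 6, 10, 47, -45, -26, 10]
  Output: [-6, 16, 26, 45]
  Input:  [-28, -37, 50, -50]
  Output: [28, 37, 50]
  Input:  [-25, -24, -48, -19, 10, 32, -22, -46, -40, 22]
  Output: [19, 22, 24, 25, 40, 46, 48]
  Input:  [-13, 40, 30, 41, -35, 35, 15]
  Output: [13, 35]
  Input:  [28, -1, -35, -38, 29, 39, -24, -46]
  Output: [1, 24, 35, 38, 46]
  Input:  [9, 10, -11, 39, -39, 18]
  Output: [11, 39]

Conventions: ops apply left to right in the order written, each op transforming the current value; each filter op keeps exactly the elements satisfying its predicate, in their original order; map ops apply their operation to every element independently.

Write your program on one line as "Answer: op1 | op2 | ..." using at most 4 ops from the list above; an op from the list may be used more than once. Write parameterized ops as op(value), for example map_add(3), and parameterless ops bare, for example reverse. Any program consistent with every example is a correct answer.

map_neg | sort_desc | reverse | filter_gt(-7)

Check, running the answer program on each example:
  [-16, 45, 6, 10, 47, -45, -26, 10] -> [16, -45, -6, -10, -47, 45, 26, -10] -> [45, 26, 16, -6, -10, -10, -45, -47] -> [-47, -45, -10, -10, -6, 16, 26, 45] -> [-6, 16, 26, 45]
  [-28, -37, 50, -50] -> [28, 37, -50, 50] -> [50, 37, 28, -50] -> [-50, 28, 37, 50] -> [28, 37, 50]
  [-25, -24, -48, -19, 10, 32, -22, -46, -40, 22] -> [25, 24, 48, 19, -10, -32, 22, 46, 40, -22] -> [48, 46, 40, 25, 24, 22, 19, -10, -22, -32] -> [-32, -22, -10, 19, 22, 24, 25, 40, 46, 48] -> [19, 22, 24, 25, 40, 46, 48]
  [-13, 40, 30, 41, -35, 35, 15] -> [13, -40, -30, -41, 35, -35, -15] -> [35, 13, -15, -30, -35, -40, -41] -> [-41, -40, -35, -30, -15, 13, 35] -> [13, 35]
  [28, -1, -35, -38, 29, 39, -24, -46] -> [-28, 1, 35, 38, -29, -39, 24, 46] -> [46, 38, 35, 24, 1, -28, -29, -39] -> [-39, -29, -28, 1, 24, 35, 38, 46] -> [1, 24, 35, 38, 46]
  [9, 10, -11, 39, -39, 18] -> [-9, -10, 11, -39, 39, -18] -> [39, 11, -9, -10, -18, -39] -> [-39, -18, -10, -9, 11, 39] -> [11, 39]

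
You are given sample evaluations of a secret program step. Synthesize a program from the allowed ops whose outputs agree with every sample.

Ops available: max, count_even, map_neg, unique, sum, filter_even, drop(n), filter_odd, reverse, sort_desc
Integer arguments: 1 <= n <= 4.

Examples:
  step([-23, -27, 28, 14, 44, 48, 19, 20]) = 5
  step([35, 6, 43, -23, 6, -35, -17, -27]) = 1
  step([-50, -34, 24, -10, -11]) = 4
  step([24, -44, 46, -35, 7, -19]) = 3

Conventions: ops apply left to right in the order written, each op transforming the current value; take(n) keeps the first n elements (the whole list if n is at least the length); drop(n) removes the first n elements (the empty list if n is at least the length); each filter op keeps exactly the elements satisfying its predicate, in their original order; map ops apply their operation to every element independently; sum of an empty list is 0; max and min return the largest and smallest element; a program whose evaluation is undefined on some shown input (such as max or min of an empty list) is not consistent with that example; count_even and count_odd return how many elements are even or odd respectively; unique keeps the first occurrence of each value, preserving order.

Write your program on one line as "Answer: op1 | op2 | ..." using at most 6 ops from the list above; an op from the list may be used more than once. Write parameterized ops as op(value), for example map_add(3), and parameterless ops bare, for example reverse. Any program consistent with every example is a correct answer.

sort_desc | reverse | unique | reverse | filter_even | count_even

Check, running the answer program on each example:
  [-23, -27, 28, 14, 44, 48, 19, 20] -> [48, 44, 28, 20, 19, 14, -23, -27] -> [-27, -23, 14, 19, 20, 28, 44, 48] -> [-27, -23, 14, 19, 20, 28, 44, 48] -> [48, 44, 28, 20, 19, 14, -23, -27] -> [48, 44, 28, 20, 14] -> 5
  [35, 6, 43, -23, 6, -35, -17, -27] -> [43, 35, 6, 6, -17, -23, -27, -35] -> [-35, -27, -23, -17, 6, 6, 35, 43] -> [-35, -27, -23, -17, 6, 35, 43] -> [43, 35, 6, -17, -23, -27, -35] -> [6] -> 1
  [-50, -34, 24, -10, -11] -> [24, -10, -11, -34, -50] -> [-50, -34, -11, -10, 24] -> [-50, -34, -11, -10, 24] -> [24, -10, -11, -34, -50] -> [24, -10, -34, -50] -> 4
  [24, -44, 46, -35, 7, -19] -> [46, 24, 7, -19, -35, -44] -> [-44, -35, -19, 7, 24, 46] -> [-44, -35, -19, 7, 24, 46] -> [46, 24, 7, -19, -35, -44] -> [46, 24, -44] -> 3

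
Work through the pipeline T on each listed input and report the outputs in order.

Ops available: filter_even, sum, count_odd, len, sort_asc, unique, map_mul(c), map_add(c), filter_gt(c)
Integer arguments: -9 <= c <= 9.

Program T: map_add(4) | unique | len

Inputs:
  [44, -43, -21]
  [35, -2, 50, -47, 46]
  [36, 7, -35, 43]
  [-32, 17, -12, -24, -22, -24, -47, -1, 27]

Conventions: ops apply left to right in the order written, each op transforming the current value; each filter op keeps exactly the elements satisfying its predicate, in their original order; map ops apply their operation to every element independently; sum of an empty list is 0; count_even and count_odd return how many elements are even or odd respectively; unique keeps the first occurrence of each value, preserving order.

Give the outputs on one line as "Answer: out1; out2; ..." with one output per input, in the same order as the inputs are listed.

3; 5; 4; 8

Execution, op by op:
  [44, -43, -21] -> [48, -39, -17] -> [48, -39, -17] -> 3
  [35, -2, 50, -47, 46] -> [39, 2, 54, -43, 50] -> [39, 2, 54, -43, 50] -> 5
  [36, 7, -35, 43] -> [40, 11, -31, 47] -> [40, 11, -31, 47] -> 4
  [-32, 17, -12, -24, -22, -24, -47, -1, 27] -> [-28, 21, -8, -20, -18, -20, -43, 3, 31] -> [-28, 21, -8, -20, -18, -43, 3, 31] -> 8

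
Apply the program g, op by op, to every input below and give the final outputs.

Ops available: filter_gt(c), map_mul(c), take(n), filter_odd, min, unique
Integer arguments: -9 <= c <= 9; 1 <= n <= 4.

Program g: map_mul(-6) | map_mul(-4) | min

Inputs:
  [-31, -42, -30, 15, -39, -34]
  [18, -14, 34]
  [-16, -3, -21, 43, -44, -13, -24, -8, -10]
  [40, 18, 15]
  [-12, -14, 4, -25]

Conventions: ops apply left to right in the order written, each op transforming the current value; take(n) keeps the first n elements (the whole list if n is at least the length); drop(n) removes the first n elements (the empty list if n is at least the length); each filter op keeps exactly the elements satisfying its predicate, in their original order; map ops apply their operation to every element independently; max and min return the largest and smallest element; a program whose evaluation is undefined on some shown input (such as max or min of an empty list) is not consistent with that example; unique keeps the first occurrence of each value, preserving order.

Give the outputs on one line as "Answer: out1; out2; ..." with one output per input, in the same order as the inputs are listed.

Execution, op by op:
  [-31, -42, -30, 15, -39, -34] -> [186, 252, 180, -90, 234, 204] -> [-744, -1008, -720, 360, -936, -816] -> -1008
  [18, -14, 34] -> [-108, 84, -204] -> [432, -336, 816] -> -336
  [-16, -3, -21, 43, -44, -13, -24, -8, -10] -> [96, 18, 126, -258, 264, 78, 144, 48, 60] -> [-384, -72, -504, 1032, -1056, -312, -576, -192, -240] -> -1056
  [40, 18, 15] -> [-240, -108, -90] -> [960, 432, 360] -> 360
  [-12, -14, 4, -25] -> [72, 84, -24, 150] -> [-288, -336, 96, -600] -> -600

-1008; -336; -1056; 360; -600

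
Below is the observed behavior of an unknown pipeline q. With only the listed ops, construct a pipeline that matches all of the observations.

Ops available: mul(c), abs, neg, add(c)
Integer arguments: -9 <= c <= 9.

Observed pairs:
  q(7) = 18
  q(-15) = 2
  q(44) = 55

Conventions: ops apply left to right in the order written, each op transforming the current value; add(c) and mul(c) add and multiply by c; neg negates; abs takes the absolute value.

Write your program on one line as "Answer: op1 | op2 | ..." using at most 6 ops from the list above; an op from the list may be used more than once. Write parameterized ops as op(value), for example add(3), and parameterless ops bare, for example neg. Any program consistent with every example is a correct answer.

add(4) | add(8) | neg | abs | add(-1)

Check, running the answer program on each example:
  7 -> 11 -> 19 -> -19 -> 19 -> 18
  -15 -> -11 -> -3 -> 3 -> 3 -> 2
  44 -> 48 -> 56 -> -56 -> 56 -> 55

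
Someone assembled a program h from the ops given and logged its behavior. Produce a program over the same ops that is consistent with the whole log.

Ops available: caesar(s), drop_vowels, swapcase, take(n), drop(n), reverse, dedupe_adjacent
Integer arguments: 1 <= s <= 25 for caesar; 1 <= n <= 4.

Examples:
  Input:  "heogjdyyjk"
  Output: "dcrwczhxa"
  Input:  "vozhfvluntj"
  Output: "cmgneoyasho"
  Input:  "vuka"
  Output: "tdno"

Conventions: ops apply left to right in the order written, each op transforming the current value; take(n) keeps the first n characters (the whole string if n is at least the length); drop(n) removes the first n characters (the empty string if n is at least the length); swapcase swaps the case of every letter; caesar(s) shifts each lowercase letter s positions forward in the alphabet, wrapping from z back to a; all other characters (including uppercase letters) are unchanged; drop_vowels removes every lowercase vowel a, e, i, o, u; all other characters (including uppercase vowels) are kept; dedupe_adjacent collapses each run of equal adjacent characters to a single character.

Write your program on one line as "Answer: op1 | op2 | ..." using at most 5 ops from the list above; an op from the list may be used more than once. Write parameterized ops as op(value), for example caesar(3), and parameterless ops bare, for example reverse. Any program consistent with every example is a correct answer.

dedupe_adjacent | caesar(18) | caesar(22) | caesar(5) | reverse

Check, running the answer program on each example:
  "heogjdyyjk" -> "heogjdyjk" -> "zwgybvqbc" -> "vscuxrmxy" -> "axhzcwrcd" -> "dcrwczhxa"
  "vozhfvluntj" -> "vozhfvluntj" -> "ngrzxndmflb" -> "jcnvtjzibhx" -> "ohsayoengmc" -> "cmgneoyasho"
  "vuka" -> "vuka" -> "nmcs" -> "jiyo" -> "ondt" -> "tdno"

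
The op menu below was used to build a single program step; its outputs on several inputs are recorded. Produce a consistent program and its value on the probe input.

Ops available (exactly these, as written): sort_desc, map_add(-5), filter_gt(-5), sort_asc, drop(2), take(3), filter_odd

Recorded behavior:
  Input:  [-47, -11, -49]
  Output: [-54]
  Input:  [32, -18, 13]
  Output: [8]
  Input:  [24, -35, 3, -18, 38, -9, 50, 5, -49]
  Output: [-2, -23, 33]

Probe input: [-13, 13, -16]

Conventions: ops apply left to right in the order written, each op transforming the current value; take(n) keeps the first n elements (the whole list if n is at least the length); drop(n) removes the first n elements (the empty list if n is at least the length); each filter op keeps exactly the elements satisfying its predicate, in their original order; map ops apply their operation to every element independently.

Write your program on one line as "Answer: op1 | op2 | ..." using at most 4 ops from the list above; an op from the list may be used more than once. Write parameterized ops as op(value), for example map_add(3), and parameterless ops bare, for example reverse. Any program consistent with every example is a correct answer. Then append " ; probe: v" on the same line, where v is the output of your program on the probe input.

drop(2) | take(3) | map_add(-5) ; probe: [-21]

Check, running the answer program on each example:
  [-47, -11, -49] -> [-49] -> [-49] -> [-54]
  [32, -18, 13] -> [13] -> [13] -> [8]
  [24, -35, 3, -18, 38, -9, 50, 5, -49] -> [3, -18, 38, -9, 50, 5, -49] -> [3, -18, 38] -> [-2, -23, 33]
  probe: [-13, 13, -16] -> [-16] -> [-16] -> [-21]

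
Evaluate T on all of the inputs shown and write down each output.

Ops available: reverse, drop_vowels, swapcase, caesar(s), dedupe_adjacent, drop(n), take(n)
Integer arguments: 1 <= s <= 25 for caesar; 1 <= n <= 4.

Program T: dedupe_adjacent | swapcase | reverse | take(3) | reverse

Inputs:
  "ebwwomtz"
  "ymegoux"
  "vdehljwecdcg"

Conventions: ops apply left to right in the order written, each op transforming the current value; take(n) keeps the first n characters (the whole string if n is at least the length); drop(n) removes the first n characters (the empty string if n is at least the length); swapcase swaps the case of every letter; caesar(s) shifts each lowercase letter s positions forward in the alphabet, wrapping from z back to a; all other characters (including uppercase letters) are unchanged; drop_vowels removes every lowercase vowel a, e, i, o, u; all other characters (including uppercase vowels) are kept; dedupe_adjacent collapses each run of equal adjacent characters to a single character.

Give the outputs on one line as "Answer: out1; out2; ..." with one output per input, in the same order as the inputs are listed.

Execution, op by op:
  "ebwwomtz" -> "ebwomtz" -> "EBWOMTZ" -> "ZTMOWBE" -> "ZTM" -> "MTZ"
  "ymegoux" -> "ymegoux" -> "YMEGOUX" -> "XUOGEMY" -> "XUO" -> "OUX"
  "vdehljwecdcg" -> "vdehljwecdcg" -> "VDEHLJWECDCG" -> "GCDCEWJLHEDV" -> "GCD" -> "DCG"

"MTZ"; "OUX"; "DCG"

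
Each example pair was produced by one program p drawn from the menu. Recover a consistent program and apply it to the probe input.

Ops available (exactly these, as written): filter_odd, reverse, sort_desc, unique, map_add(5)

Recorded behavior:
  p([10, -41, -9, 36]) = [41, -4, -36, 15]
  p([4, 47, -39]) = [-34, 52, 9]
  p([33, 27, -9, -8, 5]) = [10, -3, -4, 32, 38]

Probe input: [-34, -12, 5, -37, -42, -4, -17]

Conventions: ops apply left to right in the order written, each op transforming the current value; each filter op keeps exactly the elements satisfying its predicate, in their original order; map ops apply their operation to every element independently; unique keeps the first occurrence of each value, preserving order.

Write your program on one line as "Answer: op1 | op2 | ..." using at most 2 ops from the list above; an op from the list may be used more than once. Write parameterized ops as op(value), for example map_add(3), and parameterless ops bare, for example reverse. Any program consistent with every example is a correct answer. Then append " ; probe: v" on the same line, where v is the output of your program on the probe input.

reverse | map_add(5) ; probe: [-12, 1, -37, -32, 10, -7, -29]

Check, running the answer program on each example:
  [10, -41, -9, 36] -> [36, -9, -41, 10] -> [41, -4, -36, 15]
  [4, 47, -39] -> [-39, 47, 4] -> [-34, 52, 9]
  [33, 27, -9, -8, 5] -> [5, -8, -9, 27, 33] -> [10, -3, -4, 32, 38]
  probe: [-34, -12, 5, -37, -42, -4, -17] -> [-17, -4, -42, -37, 5, -12, -34] -> [-12, 1, -37, -32, 10, -7, -29]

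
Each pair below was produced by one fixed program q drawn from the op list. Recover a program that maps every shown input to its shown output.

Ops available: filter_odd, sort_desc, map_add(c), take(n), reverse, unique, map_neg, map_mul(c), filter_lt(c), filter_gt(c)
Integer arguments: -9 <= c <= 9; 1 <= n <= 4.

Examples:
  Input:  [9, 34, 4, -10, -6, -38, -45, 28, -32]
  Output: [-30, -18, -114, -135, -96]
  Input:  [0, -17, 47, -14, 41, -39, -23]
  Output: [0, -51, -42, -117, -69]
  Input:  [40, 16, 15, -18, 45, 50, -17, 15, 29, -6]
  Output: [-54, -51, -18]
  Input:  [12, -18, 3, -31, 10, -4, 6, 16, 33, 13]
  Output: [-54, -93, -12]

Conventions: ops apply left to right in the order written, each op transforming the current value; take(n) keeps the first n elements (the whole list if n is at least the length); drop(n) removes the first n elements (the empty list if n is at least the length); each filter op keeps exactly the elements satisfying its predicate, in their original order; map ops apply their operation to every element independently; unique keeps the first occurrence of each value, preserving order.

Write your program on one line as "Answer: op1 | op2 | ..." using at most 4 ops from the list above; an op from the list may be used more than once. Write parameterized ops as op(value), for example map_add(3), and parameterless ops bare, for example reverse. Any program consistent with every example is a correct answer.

map_mul(-3) | map_neg | filter_lt(5)

Check, running the answer program on each example:
  [9, 34, 4, -10, -6, -38, -45, 28, -32] -> [-27, -102, -12, 30, 18, 114, 135, -84, 96] -> [27, 102, 12, -30, -18, -114, -135, 84, -96] -> [-30, -18, -114, -135, -96]
  [0, -17, 47, -14, 41, -39, -23] -> [0, 51, -141, 42, -123, 117, 69] -> [0, -51, 141, -42, 123, -117, -69] -> [0, -51, -42, -117, -69]
  [40, 16, 15, -18, 45, 50, -17, 15, 29, -6] -> [-120, -48, -45, 54, -135, -150, 51, -45, -87, 18] -> [120, 48, 45, -54, 135, 150, -51, 45, 87, -18] -> [-54, -51, -18]
  [12, -18, 3, -31, 10, -4, 6, 16, 33, 13] -> [-36, 54, -9, 93, -30, 12, -18, -48, -99, -39] -> [36, -54, 9, -93, 30, -12, 18, 48, 99, 39] -> [-54, -93, -12]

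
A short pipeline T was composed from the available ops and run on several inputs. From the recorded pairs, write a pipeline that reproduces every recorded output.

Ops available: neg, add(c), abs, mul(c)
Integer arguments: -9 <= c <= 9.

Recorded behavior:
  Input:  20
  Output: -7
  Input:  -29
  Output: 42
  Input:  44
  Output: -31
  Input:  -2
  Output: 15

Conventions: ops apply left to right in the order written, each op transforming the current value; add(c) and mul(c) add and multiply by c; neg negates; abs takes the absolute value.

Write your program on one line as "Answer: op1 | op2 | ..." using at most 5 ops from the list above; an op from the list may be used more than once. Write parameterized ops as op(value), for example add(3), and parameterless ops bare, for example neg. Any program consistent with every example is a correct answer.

neg | add(4) | neg | add(-9) | neg

Check, running the answer program on each example:
  20 -> -20 -> -16 -> 16 -> 7 -> -7
  -29 -> 29 -> 33 -> -33 -> -42 -> 42
  44 -> -44 -> -40 -> 40 -> 31 -> -31
  -2 -> 2 -> 6 -> -6 -> -15 -> 15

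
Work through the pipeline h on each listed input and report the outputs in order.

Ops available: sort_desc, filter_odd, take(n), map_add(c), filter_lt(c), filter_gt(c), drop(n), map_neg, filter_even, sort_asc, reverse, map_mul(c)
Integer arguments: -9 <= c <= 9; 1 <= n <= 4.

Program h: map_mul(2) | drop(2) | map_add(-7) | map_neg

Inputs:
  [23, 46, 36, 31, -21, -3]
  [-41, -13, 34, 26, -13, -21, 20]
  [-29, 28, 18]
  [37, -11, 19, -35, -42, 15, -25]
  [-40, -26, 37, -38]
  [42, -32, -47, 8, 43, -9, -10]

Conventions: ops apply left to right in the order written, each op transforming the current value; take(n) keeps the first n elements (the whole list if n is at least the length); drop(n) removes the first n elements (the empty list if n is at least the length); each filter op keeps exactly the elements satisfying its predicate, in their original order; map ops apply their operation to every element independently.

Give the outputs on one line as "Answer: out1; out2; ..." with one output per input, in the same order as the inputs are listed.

[-65, -55, 49, 13]; [-61, -45, 33, 49, -33]; [-29]; [-31, 77, 91, -23, 57]; [-67, 83]; [101, -9, -79, 25, 27]

Execution, op by op:
  [23, 46, 36, 31, -21, -3] -> [46, 92, 72, 62, -42, -6] -> [72, 62, -42, -6] -> [65, 55, -49, -13] -> [-65, -55, 49, 13]
  [-41, -13, 34, 26, -13, -21, 20] -> [-82, -26, 68, 52, -26, -42, 40] -> [68, 52, -26, -42, 40] -> [61, 45, -33, -49, 33] -> [-61, -45, 33, 49, -33]
  [-29, 28, 18] -> [-58, 56, 36] -> [36] -> [29] -> [-29]
  [37, -11, 19, -35, -42, 15, -25] -> [74, -22, 38, -70, -84, 30, -50] -> [38, -70, -84, 30, -50] -> [31, -77, -91, 23, -57] -> [-31, 77, 91, -23, 57]
  [-40, -26, 37, -38] -> [-80, -52, 74, -76] -> [74, -76] -> [67, -83] -> [-67, 83]
  [42, -32, -47, 8, 43, -9, -10] -> [84, -64, -94, 16, 86, -18, -20] -> [-94, 16, 86, -18, -20] -> [-101, 9, 79, -25, -27] -> [101, -9, -79, 25, 27]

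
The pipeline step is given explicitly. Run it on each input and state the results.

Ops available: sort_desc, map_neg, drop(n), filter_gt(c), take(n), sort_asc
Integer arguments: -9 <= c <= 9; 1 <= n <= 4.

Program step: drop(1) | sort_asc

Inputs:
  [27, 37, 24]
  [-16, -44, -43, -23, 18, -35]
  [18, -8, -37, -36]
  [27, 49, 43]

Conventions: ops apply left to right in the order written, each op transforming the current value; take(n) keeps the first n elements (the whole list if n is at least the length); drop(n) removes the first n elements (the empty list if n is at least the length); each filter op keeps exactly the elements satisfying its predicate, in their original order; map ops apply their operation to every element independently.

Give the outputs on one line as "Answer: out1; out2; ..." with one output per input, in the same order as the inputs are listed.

Execution, op by op:
  [27, 37, 24] -> [37, 24] -> [24, 37]
  [-16, -44, -43, -23, 18, -35] -> [-44, -43, -23, 18, -35] -> [-44, -43, -35, -23, 18]
  [18, -8, -37, -36] -> [-8, -37, -36] -> [-37, -36, -8]
  [27, 49, 43] -> [49, 43] -> [43, 49]

[24, 37]; [-44, -43, -35, -23, 18]; [-37, -36, -8]; [43, 49]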